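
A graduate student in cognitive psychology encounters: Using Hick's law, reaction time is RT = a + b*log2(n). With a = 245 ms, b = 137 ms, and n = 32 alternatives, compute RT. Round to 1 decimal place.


RT = 245 + 137 * log2(32)
log2(32) = 5.0
RT = 245 + 137 * 5.0
= 245 + 685.0
= 930.0 ms


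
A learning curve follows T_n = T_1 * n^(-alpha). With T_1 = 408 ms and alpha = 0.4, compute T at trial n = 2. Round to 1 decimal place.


T_n = 408 * 2^(-0.4)
2^(-0.4) = 0.757858
T_n = 408 * 0.757858
= 309.2 ms


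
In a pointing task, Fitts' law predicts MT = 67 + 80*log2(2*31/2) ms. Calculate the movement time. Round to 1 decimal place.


MT = 67 + 80 * log2(2*31/2)
2D/W = 31.0
log2(31.0) = 4.9542
MT = 67 + 80 * 4.9542
= 463.3 ms


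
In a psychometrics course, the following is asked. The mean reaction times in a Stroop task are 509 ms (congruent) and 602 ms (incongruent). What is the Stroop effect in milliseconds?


Stroop effect = RT(incongruent) - RT(congruent)
= 602 - 509
= 93 ms


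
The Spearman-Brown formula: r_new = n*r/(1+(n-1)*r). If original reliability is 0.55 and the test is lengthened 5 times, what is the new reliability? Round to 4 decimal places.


r_new = n*r / (1 + (n-1)*r)
Numerator = 5 * 0.55 = 2.75
Denominator = 1 + 4 * 0.55 = 3.2
r_new = 2.75 / 3.2
= 0.8594


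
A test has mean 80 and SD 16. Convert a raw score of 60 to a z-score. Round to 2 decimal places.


z = (X - mu) / sigma
= (60 - 80) / 16
= -20 / 16
= -1.25


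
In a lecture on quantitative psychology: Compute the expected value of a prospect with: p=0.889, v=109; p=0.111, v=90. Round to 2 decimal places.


EU = sum(p_i * v_i)
0.889 * 109 = 96.901
0.111 * 90 = 9.99
EU = 96.901 + 9.99
= 106.89


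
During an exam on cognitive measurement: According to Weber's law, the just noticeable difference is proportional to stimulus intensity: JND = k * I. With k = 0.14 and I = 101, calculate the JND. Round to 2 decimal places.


JND = k * I
JND = 0.14 * 101
= 14.14


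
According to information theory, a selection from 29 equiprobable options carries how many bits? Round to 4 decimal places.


H = log2(n)
H = log2(29)
= 4.8580


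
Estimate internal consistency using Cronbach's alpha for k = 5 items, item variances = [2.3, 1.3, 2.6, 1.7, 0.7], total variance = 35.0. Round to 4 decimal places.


alpha = (k/(k-1)) * (1 - sum(s_i^2)/s_total^2)
sum(item variances) = 8.6
k/(k-1) = 5/4 = 1.25
1 - 8.6/35.0 = 1 - 0.245714 = 0.754286
alpha = 1.25 * 0.754286
= 0.9429


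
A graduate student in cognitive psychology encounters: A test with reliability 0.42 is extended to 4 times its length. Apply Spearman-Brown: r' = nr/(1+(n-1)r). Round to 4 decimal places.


r_new = n*r / (1 + (n-1)*r)
Numerator = 4 * 0.42 = 1.68
Denominator = 1 + 3 * 0.42 = 2.26
r_new = 1.68 / 2.26
= 0.7434


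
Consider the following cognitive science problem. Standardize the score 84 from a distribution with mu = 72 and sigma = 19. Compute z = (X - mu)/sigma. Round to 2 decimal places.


z = (X - mu) / sigma
= (84 - 72) / 19
= 12 / 19
= 0.63


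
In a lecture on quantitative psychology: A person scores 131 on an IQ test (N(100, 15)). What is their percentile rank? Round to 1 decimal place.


z = (IQ - mean) / SD
z = (131 - 100) / 15 = 2.0667
Percentile = Phi(2.0667) * 100
Phi(2.0667) = 0.980619
= 98.1


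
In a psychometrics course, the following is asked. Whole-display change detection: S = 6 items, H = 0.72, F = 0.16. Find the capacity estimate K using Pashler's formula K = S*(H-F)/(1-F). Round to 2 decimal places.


K = S * (H - F) / (1 - F)
H - F = 0.56
1 - F = 0.84
K = 6 * 0.56 / 0.84
= 4.00


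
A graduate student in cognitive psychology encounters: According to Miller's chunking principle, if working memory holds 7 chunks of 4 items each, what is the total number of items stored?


Total items = chunks * items_per_chunk
= 7 * 4
= 28


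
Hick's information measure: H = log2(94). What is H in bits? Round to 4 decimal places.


H = log2(n)
H = log2(94)
= 6.5546


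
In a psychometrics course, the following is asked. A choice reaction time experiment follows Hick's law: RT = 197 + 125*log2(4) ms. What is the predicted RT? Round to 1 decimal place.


RT = 197 + 125 * log2(4)
log2(4) = 2.0
RT = 197 + 125 * 2.0
= 197 + 250.0
= 447.0 ms


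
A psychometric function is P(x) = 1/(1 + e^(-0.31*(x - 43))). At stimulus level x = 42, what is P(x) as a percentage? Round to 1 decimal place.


P(x) = 1/(1 + e^(-0.31*(42 - 43)))
Exponent = -0.31 * -1 = 0.31
e^(0.31) = 1.363425
P = 1/(1 + 1.363425) = 0.423115
Percentage = 42.3


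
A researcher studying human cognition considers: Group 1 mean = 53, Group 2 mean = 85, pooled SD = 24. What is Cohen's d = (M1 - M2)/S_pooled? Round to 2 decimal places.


Cohen's d = (M1 - M2) / S_pooled
= (53 - 85) / 24
= -32 / 24
= -1.33


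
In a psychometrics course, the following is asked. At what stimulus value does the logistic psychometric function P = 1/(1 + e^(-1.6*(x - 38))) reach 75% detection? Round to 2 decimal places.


At P = 0.75: 0.75 = 1/(1 + e^(-k*(x-x0)))
Solving: e^(-k*(x-x0)) = 1/3
x = x0 + ln(3)/k
ln(3) = 1.0986
x = 38 + 1.0986/1.6
= 38 + 0.6866
= 38.69


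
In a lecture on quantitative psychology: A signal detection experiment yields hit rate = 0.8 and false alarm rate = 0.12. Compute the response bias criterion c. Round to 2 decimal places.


c = -0.5 * (z(HR) + z(FAR))
z(0.8) = 0.8416
z(0.12) = -1.175
c = -0.5 * (0.8416 + -1.175)
= -0.5 * -0.3334
= 0.17


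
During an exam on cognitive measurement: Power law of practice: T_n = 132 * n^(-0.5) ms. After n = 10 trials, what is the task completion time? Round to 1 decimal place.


T_n = 132 * 10^(-0.5)
10^(-0.5) = 0.316228
T_n = 132 * 0.316228
= 41.7 ms


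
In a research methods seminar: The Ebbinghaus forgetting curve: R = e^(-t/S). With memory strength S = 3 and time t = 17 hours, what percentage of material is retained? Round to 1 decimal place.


R = e^(-t/S)
-t/S = -17/3 = -5.666667
R = e^(-5.666667) = 0.003459
Percentage = 0.003459 * 100
= 0.3


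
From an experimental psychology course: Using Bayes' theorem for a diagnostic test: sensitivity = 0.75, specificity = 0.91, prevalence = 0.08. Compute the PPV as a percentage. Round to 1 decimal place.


PPV = (sens * prev) / (sens * prev + (1-spec) * (1-prev))
Numerator = 0.75 * 0.08 = 0.06
P(positive and no disease) = (1 - spec) * (1 - prev) = (1 - 0.91) * (1 - 0.08) = 0.0828
Denominator = 0.06 + 0.0828 = 0.1428
PPV = 0.06 / 0.1428 = 0.420168
As percentage = 42.0


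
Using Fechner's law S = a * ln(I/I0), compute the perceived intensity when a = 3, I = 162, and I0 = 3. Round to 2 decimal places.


S = 3 * ln(162/3)
I/I0 = 54.0
ln(54.0) = 3.989
S = 3 * 3.989
= 11.97


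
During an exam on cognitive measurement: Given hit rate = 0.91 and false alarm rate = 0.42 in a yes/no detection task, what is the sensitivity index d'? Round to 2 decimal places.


d' = z(HR) - z(FAR)
z(0.91) = 1.3408
z(0.42) = -0.2019
d' = 1.3408 - -0.2019
= 1.54


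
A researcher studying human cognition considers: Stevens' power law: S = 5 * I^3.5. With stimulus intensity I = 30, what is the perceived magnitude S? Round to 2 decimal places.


S = 5 * 30^3.5
30^3.5 = 147885.0905
S = 5 * 147885.0905
= 739425.45


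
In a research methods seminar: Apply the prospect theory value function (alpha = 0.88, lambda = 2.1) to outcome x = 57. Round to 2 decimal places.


Since x = 57 >= 0, use v(x) = x^0.88
57^0.88 = 35.0889
v(57) = 35.09


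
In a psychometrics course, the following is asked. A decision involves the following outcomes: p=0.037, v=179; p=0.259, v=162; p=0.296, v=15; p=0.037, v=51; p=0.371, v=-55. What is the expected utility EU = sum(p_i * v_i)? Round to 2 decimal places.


EU = sum(p_i * v_i)
0.037 * 179 = 6.623
0.259 * 162 = 41.958
0.296 * 15 = 4.44
0.037 * 51 = 1.887
0.371 * -55 = -20.405
EU = 6.623 + 41.958 + 4.44 + 1.887 + -20.405
= 34.50


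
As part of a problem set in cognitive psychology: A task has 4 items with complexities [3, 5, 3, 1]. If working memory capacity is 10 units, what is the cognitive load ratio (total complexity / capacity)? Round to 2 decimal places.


Total complexity = 3 + 5 + 3 + 1 = 12
Load = total / capacity = 12 / 10
= 1.20


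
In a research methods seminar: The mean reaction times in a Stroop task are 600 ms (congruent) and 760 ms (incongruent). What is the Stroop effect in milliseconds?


Stroop effect = RT(incongruent) - RT(congruent)
= 760 - 600
= 160 ms


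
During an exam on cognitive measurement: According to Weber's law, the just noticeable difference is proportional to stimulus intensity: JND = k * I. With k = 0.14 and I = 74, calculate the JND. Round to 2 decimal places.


JND = k * I
JND = 0.14 * 74
= 10.36


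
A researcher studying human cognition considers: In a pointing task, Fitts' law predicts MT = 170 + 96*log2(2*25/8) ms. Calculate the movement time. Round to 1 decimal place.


MT = 170 + 96 * log2(2*25/8)
2D/W = 6.25
log2(6.25) = 2.6439
MT = 170 + 96 * 2.6439
= 423.8 ms


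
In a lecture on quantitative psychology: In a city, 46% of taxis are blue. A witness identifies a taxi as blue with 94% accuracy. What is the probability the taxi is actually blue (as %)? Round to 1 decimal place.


P(blue | says blue) = P(says blue | blue)*P(blue) / [P(says blue | blue)*P(blue) + P(says blue | not blue)*P(not blue)]
Numerator = 0.94 * 0.46 = 0.4324
False identification = 0.06 * 0.54 = 0.0324
P = 0.4324 / (0.4324 + 0.0324)
= 0.4324 / 0.4648
As percentage = 93.0


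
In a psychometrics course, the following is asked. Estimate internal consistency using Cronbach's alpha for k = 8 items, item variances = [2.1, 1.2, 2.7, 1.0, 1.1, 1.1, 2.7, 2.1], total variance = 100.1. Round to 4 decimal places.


alpha = (k/(k-1)) * (1 - sum(s_i^2)/s_total^2)
sum(item variances) = 14.0
k/(k-1) = 8/7 = 1.142857
1 - 14.0/100.1 = 1 - 0.13986 = 0.86014
alpha = 1.142857 * 0.86014
= 0.9830


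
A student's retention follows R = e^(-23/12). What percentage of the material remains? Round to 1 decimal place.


R = e^(-t/S)
-t/S = -23/12 = -1.916667
R = e^(-1.916667) = 0.147096
Percentage = 0.147096 * 100
= 14.7


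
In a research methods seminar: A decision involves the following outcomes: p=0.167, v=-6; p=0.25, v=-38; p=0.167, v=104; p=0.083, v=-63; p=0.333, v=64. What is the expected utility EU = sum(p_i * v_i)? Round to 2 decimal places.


EU = sum(p_i * v_i)
0.167 * -6 = -1.002
0.25 * -38 = -9.5
0.167 * 104 = 17.368
0.083 * -63 = -5.229
0.333 * 64 = 21.312
EU = -1.002 + -9.5 + 17.368 + -5.229 + 21.312
= 22.95


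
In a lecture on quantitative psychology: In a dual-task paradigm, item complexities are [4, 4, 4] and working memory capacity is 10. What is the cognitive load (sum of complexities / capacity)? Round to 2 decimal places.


Total complexity = 4 + 4 + 4 = 12
Load = total / capacity = 12 / 10
= 1.20


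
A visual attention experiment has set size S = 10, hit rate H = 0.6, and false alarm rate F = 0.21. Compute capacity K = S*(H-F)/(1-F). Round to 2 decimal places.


K = S * (H - F) / (1 - F)
H - F = 0.39
1 - F = 0.79
K = 10 * 0.39 / 0.79
= 4.94


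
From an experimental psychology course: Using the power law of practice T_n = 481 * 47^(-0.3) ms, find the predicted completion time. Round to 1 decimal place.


T_n = 481 * 47^(-0.3)
47^(-0.3) = 0.315044
T_n = 481 * 0.315044
= 151.5 ms


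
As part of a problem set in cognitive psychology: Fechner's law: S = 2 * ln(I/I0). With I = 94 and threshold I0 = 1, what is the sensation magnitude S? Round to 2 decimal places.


S = 2 * ln(94/1)
I/I0 = 94.0
ln(94.0) = 4.5433
S = 2 * 4.5433
= 9.09


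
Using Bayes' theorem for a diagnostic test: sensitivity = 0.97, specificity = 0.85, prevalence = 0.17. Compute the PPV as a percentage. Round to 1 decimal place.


PPV = (sens * prev) / (sens * prev + (1-spec) * (1-prev))
Numerator = 0.97 * 0.17 = 0.1649
P(positive and no disease) = (1 - spec) * (1 - prev) = (1 - 0.85) * (1 - 0.17) = 0.1245
Denominator = 0.1649 + 0.1245 = 0.2894
PPV = 0.1649 / 0.2894 = 0.5698
As percentage = 57.0


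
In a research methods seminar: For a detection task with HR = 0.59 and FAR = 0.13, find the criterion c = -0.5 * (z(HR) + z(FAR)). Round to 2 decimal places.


c = -0.5 * (z(HR) + z(FAR))
z(0.59) = 0.2275
z(0.13) = -1.1264
c = -0.5 * (0.2275 + -1.1264)
= -0.5 * -0.8989
= 0.45


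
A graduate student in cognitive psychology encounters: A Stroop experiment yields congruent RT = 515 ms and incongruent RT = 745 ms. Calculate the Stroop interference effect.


Stroop effect = RT(incongruent) - RT(congruent)
= 745 - 515
= 230 ms


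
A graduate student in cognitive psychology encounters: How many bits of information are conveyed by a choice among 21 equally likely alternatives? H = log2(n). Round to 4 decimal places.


H = log2(n)
H = log2(21)
= 4.3923


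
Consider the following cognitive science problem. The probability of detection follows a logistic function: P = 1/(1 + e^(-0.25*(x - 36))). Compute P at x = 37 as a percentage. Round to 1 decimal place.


P(x) = 1/(1 + e^(-0.25*(37 - 36)))
Exponent = -0.25 * 1 = -0.25
e^(-0.25) = 0.778801
P = 1/(1 + 0.778801) = 0.562176
Percentage = 56.2


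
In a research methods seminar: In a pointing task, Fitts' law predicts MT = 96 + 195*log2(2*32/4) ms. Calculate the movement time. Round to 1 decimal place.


MT = 96 + 195 * log2(2*32/4)
2D/W = 16.0
log2(16.0) = 4.0
MT = 96 + 195 * 4.0
= 876.0 ms


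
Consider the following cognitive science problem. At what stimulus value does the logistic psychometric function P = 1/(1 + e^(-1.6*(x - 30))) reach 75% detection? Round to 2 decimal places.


At P = 0.75: 0.75 = 1/(1 + e^(-k*(x-x0)))
Solving: e^(-k*(x-x0)) = 1/3
x = x0 + ln(3)/k
ln(3) = 1.0986
x = 30 + 1.0986/1.6
= 30 + 0.6866
= 30.69


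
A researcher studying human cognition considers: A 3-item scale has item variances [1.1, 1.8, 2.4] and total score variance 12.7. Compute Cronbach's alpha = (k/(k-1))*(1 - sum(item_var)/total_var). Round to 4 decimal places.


alpha = (k/(k-1)) * (1 - sum(s_i^2)/s_total^2)
sum(item variances) = 5.3
k/(k-1) = 3/2 = 1.5
1 - 5.3/12.7 = 1 - 0.417323 = 0.582677
alpha = 1.5 * 0.582677
= 0.8740


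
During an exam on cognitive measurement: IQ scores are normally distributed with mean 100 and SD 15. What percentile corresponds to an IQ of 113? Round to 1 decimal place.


z = (IQ - mean) / SD
z = (113 - 100) / 15 = 0.8667
Percentile = Phi(0.8667) * 100
Phi(0.8667) = 0.806947
= 80.7


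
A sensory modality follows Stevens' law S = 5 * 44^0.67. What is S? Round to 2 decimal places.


S = 5 * 44^0.67
44^0.67 = 12.6216
S = 5 * 12.6216
= 63.11


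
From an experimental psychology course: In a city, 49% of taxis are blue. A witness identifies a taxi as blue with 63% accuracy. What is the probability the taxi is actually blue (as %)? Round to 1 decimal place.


P(blue | says blue) = P(says blue | blue)*P(blue) / [P(says blue | blue)*P(blue) + P(says blue | not blue)*P(not blue)]
Numerator = 0.63 * 0.49 = 0.3087
False identification = 0.37 * 0.51 = 0.1887
P = 0.3087 / (0.3087 + 0.1887)
= 0.3087 / 0.4974
As percentage = 62.1


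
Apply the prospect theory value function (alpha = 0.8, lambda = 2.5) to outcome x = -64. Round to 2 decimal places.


Since x = -64 < 0, use v(x) = -lambda*(-x)^alpha
(-x) = 64
64^0.8 = 27.8576
v(-64) = -2.5 * 27.8576
= -69.64


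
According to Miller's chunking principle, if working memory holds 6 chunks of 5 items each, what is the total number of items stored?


Total items = chunks * items_per_chunk
= 6 * 5
= 30


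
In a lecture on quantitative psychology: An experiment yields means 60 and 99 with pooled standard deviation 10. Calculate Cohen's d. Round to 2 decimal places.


Cohen's d = (M1 - M2) / S_pooled
= (60 - 99) / 10
= -39 / 10
= -3.90


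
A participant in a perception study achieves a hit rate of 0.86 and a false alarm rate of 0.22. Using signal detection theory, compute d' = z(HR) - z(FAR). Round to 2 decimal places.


d' = z(HR) - z(FAR)
z(0.86) = 1.0803
z(0.22) = -0.7722
d' = 1.0803 - -0.7722
= 1.85


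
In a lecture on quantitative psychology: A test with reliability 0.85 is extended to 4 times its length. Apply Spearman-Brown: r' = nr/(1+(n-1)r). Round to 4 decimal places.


r_new = n*r / (1 + (n-1)*r)
Numerator = 4 * 0.85 = 3.4
Denominator = 1 + 3 * 0.85 = 3.55
r_new = 3.4 / 3.55
= 0.9577


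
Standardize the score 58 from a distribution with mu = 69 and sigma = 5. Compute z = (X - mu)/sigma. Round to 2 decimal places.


z = (X - mu) / sigma
= (58 - 69) / 5
= -11 / 5
= -2.20


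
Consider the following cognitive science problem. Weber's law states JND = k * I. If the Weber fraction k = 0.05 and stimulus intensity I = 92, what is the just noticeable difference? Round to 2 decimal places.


JND = k * I
JND = 0.05 * 92
= 4.60


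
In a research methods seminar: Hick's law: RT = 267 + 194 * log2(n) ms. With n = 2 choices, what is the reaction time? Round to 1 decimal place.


RT = 267 + 194 * log2(2)
log2(2) = 1.0
RT = 267 + 194 * 1.0
= 267 + 194.0
= 461.0 ms


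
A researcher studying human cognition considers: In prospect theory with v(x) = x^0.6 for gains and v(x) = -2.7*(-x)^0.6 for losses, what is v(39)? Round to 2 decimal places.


Since x = 39 >= 0, use v(x) = x^0.6
39^0.6 = 9.0082
v(39) = 9.01


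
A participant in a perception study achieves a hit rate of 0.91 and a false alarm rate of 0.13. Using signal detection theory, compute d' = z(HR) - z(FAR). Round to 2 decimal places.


d' = z(HR) - z(FAR)
z(0.91) = 1.3408
z(0.13) = -1.1264
d' = 1.3408 - -1.1264
= 2.47


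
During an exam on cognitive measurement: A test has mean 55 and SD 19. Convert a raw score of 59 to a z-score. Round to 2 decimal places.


z = (X - mu) / sigma
= (59 - 55) / 19
= 4 / 19
= 0.21


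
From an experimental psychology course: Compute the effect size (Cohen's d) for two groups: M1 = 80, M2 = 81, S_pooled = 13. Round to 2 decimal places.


Cohen's d = (M1 - M2) / S_pooled
= (80 - 81) / 13
= -1 / 13
= -0.08


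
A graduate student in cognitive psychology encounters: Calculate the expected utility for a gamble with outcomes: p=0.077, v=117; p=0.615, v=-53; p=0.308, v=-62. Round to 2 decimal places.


EU = sum(p_i * v_i)
0.077 * 117 = 9.009
0.615 * -53 = -32.595
0.308 * -62 = -19.096
EU = 9.009 + -32.595 + -19.096
= -42.68


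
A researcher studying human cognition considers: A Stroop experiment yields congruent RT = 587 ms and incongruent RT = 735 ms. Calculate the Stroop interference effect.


Stroop effect = RT(incongruent) - RT(congruent)
= 735 - 587
= 148 ms


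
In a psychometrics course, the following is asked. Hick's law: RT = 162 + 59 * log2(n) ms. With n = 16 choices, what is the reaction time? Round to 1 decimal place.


RT = 162 + 59 * log2(16)
log2(16) = 4.0
RT = 162 + 59 * 4.0
= 162 + 236.0
= 398.0 ms


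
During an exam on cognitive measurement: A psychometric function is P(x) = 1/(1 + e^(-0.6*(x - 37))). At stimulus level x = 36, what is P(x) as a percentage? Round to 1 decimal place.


P(x) = 1/(1 + e^(-0.6*(36 - 37)))
Exponent = -0.6 * -1 = 0.6
e^(0.6) = 1.822119
P = 1/(1 + 1.822119) = 0.354344
Percentage = 35.4


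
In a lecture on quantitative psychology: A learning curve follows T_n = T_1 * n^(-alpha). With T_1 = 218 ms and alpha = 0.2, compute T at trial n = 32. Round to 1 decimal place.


T_n = 218 * 32^(-0.2)
32^(-0.2) = 0.5
T_n = 218 * 0.5
= 109.0 ms


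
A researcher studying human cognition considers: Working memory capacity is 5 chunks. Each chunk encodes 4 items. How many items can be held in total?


Total items = chunks * items_per_chunk
= 5 * 4
= 20


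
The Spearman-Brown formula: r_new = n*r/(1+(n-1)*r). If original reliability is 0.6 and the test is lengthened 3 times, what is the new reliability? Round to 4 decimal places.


r_new = n*r / (1 + (n-1)*r)
Numerator = 3 * 0.6 = 1.8
Denominator = 1 + 2 * 0.6 = 2.2
r_new = 1.8 / 2.2
= 0.8182


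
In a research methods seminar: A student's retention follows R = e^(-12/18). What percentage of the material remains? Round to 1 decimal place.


R = e^(-t/S)
-t/S = -12/18 = -0.666667
R = e^(-0.666667) = 0.513417
Percentage = 0.513417 * 100
= 51.3


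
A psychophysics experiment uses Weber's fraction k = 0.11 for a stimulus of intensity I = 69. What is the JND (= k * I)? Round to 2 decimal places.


JND = k * I
JND = 0.11 * 69
= 7.59


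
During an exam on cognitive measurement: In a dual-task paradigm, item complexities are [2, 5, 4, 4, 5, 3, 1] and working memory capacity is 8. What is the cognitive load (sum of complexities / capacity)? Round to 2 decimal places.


Total complexity = 2 + 5 + 4 + 4 + 5 + 3 + 1 = 24
Load = total / capacity = 24 / 8
= 3.00


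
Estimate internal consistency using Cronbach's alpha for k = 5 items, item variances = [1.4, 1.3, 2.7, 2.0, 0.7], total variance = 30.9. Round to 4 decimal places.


alpha = (k/(k-1)) * (1 - sum(s_i^2)/s_total^2)
sum(item variances) = 8.1
k/(k-1) = 5/4 = 1.25
1 - 8.1/30.9 = 1 - 0.262136 = 0.737864
alpha = 1.25 * 0.737864
= 0.9223


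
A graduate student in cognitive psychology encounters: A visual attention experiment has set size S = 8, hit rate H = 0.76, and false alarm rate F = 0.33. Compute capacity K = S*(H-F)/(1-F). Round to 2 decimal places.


K = S * (H - F) / (1 - F)
H - F = 0.43
1 - F = 0.67
K = 8 * 0.43 / 0.67
= 5.13


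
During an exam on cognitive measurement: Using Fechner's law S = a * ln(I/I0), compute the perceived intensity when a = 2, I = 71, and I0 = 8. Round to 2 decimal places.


S = 2 * ln(71/8)
I/I0 = 8.875
ln(8.875) = 2.1832
S = 2 * 2.1832
= 4.37


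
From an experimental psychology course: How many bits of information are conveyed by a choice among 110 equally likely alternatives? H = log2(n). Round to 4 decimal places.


H = log2(n)
H = log2(110)
= 6.7814


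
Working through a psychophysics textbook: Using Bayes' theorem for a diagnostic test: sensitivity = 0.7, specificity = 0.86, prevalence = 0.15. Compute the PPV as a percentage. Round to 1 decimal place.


PPV = (sens * prev) / (sens * prev + (1-spec) * (1-prev))
Numerator = 0.7 * 0.15 = 0.105
P(positive and no disease) = (1 - spec) * (1 - prev) = (1 - 0.86) * (1 - 0.15) = 0.119
Denominator = 0.105 + 0.119 = 0.224
PPV = 0.105 / 0.224 = 0.46875
As percentage = 46.9


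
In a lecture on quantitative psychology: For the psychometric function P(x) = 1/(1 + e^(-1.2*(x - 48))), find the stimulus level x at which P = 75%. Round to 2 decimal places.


At P = 0.75: 0.75 = 1/(1 + e^(-k*(x-x0)))
Solving: e^(-k*(x-x0)) = 1/3
x = x0 + ln(3)/k
ln(3) = 1.0986
x = 48 + 1.0986/1.2
= 48 + 0.9155
= 48.92


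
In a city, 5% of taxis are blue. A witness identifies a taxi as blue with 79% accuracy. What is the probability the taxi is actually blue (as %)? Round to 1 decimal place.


P(blue | says blue) = P(says blue | blue)*P(blue) / [P(says blue | blue)*P(blue) + P(says blue | not blue)*P(not blue)]
Numerator = 0.79 * 0.05 = 0.0395
False identification = 0.21 * 0.95 = 0.1995
P = 0.0395 / (0.0395 + 0.1995)
= 0.0395 / 0.239
As percentage = 16.5


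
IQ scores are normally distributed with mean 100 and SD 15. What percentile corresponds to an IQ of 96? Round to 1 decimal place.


z = (IQ - mean) / SD
z = (96 - 100) / 15 = -0.2667
Percentile = Phi(-0.2667) * 100
Phi(-0.2667) = 0.39485
= 39.5


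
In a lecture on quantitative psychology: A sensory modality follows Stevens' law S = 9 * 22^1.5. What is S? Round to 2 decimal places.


S = 9 * 22^1.5
22^1.5 = 103.1891
S = 9 * 103.1891
= 928.70


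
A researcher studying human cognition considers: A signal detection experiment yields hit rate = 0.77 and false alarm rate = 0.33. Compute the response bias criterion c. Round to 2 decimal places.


c = -0.5 * (z(HR) + z(FAR))
z(0.77) = 0.7388
z(0.33) = -0.4399
c = -0.5 * (0.7388 + -0.4399)
= -0.5 * 0.2989
= -0.15


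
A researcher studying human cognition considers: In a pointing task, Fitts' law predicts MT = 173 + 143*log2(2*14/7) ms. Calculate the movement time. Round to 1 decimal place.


MT = 173 + 143 * log2(2*14/7)
2D/W = 4.0
log2(4.0) = 2.0
MT = 173 + 143 * 2.0
= 459.0 ms


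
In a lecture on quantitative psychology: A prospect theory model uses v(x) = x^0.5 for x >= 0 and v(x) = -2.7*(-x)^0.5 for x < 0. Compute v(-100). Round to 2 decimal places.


Since x = -100 < 0, use v(x) = -lambda*(-x)^alpha
(-x) = 100
100^0.5 = 10.0
v(-100) = -2.7 * 10.0
= -27.00


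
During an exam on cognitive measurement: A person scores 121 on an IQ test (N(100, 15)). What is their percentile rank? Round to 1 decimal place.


z = (IQ - mean) / SD
z = (121 - 100) / 15 = 1.4
Percentile = Phi(1.4) * 100
Phi(1.4) = 0.919243
= 91.9


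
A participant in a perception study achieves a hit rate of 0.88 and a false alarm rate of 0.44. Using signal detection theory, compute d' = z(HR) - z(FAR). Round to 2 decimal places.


d' = z(HR) - z(FAR)
z(0.88) = 1.175
z(0.44) = -0.151
d' = 1.175 - -0.151
= 1.33


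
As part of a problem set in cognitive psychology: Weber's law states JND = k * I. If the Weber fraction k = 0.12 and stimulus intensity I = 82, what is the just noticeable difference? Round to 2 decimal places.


JND = k * I
JND = 0.12 * 82
= 9.84


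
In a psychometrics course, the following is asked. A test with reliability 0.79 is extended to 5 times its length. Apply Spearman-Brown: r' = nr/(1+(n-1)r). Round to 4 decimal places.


r_new = n*r / (1 + (n-1)*r)
Numerator = 5 * 0.79 = 3.95
Denominator = 1 + 4 * 0.79 = 4.16
r_new = 3.95 / 4.16
= 0.9495


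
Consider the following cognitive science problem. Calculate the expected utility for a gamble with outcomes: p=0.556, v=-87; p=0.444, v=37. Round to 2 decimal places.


EU = sum(p_i * v_i)
0.556 * -87 = -48.372
0.444 * 37 = 16.428
EU = -48.372 + 16.428
= -31.94


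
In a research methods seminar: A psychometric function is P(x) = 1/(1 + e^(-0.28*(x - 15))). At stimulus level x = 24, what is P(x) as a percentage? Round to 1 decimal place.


P(x) = 1/(1 + e^(-0.28*(24 - 15)))
Exponent = -0.28 * 9 = -2.52
e^(-2.52) = 0.08046
P = 1/(1 + 0.08046) = 0.925532
Percentage = 92.6


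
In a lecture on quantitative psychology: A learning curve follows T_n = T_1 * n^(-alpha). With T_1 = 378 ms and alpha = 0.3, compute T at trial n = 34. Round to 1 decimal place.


T_n = 378 * 34^(-0.3)
34^(-0.3) = 0.347181
T_n = 378 * 0.347181
= 131.2 ms


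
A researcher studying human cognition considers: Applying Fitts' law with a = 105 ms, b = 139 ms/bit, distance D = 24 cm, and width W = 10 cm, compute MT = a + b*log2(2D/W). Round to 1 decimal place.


MT = 105 + 139 * log2(2*24/10)
2D/W = 4.8
log2(4.8) = 2.263
MT = 105 + 139 * 2.263
= 419.6 ms


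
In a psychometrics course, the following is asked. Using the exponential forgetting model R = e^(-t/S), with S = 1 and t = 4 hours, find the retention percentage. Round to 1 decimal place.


R = e^(-t/S)
-t/S = -4/1 = -4.0
R = e^(-4.0) = 0.018316
Percentage = 0.018316 * 100
= 1.8


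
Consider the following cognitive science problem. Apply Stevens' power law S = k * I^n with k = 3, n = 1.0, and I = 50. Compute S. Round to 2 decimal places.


S = 3 * 50^1.0
50^1.0 = 50.0
S = 3 * 50.0
= 150.00


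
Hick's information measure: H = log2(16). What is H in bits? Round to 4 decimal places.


H = log2(n)
H = log2(16)
= 4.0000


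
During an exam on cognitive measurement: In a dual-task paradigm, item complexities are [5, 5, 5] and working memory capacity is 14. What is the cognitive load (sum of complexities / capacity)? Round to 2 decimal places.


Total complexity = 5 + 5 + 5 = 15
Load = total / capacity = 15 / 14
= 1.07


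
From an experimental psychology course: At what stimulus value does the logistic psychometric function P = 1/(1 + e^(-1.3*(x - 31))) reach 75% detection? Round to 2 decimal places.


At P = 0.75: 0.75 = 1/(1 + e^(-k*(x-x0)))
Solving: e^(-k*(x-x0)) = 1/3
x = x0 + ln(3)/k
ln(3) = 1.0986
x = 31 + 1.0986/1.3
= 31 + 0.8451
= 31.85


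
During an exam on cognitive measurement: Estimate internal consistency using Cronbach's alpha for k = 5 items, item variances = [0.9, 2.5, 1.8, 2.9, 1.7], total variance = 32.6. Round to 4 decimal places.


alpha = (k/(k-1)) * (1 - sum(s_i^2)/s_total^2)
sum(item variances) = 9.8
k/(k-1) = 5/4 = 1.25
1 - 9.8/32.6 = 1 - 0.300613 = 0.699387
alpha = 1.25 * 0.699387
= 0.8742


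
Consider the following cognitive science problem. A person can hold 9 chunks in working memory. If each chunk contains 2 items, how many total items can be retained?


Total items = chunks * items_per_chunk
= 9 * 2
= 18


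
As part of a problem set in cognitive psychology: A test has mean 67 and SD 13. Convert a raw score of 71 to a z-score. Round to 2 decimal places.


z = (X - mu) / sigma
= (71 - 67) / 13
= 4 / 13
= 0.31


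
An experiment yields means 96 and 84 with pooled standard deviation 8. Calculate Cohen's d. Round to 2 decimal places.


Cohen's d = (M1 - M2) / S_pooled
= (96 - 84) / 8
= 12 / 8
= 1.50


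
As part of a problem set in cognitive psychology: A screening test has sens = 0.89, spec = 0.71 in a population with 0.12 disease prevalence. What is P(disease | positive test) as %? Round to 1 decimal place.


PPV = (sens * prev) / (sens * prev + (1-spec) * (1-prev))
Numerator = 0.89 * 0.12 = 0.1068
P(positive and no disease) = (1 - spec) * (1 - prev) = (1 - 0.71) * (1 - 0.12) = 0.2552
Denominator = 0.1068 + 0.2552 = 0.362
PPV = 0.1068 / 0.362 = 0.295028
As percentage = 29.5


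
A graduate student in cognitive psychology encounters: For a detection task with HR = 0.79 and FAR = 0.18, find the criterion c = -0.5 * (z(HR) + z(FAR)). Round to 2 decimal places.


c = -0.5 * (z(HR) + z(FAR))
z(0.79) = 0.8064
z(0.18) = -0.9154
c = -0.5 * (0.8064 + -0.9154)
= -0.5 * -0.109
= 0.05


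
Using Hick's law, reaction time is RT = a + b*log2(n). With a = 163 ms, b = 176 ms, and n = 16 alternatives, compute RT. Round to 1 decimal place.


RT = 163 + 176 * log2(16)
log2(16) = 4.0
RT = 163 + 176 * 4.0
= 163 + 704.0
= 867.0 ms


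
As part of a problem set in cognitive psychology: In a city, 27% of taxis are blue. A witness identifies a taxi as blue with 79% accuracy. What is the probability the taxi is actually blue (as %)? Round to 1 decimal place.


P(blue | says blue) = P(says blue | blue)*P(blue) / [P(says blue | blue)*P(blue) + P(says blue | not blue)*P(not blue)]
Numerator = 0.79 * 0.27 = 0.2133
False identification = 0.21 * 0.73 = 0.1533
P = 0.2133 / (0.2133 + 0.1533)
= 0.2133 / 0.3666
As percentage = 58.2


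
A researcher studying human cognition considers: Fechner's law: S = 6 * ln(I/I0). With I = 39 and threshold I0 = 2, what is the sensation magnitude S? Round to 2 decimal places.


S = 6 * ln(39/2)
I/I0 = 19.5
ln(19.5) = 2.9704
S = 6 * 2.9704
= 17.82


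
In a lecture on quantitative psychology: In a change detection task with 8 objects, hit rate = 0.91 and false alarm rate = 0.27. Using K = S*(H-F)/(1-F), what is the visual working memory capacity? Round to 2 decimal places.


K = S * (H - F) / (1 - F)
H - F = 0.64
1 - F = 0.73
K = 8 * 0.64 / 0.73
= 7.01


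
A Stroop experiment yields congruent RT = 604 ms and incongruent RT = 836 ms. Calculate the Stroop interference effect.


Stroop effect = RT(incongruent) - RT(congruent)
= 836 - 604
= 232 ms


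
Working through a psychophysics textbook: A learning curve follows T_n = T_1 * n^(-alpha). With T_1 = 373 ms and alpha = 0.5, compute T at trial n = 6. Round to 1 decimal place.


T_n = 373 * 6^(-0.5)
6^(-0.5) = 0.408248
T_n = 373 * 0.408248
= 152.3 ms


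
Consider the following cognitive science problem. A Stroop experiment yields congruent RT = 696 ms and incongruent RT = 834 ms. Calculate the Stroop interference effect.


Stroop effect = RT(incongruent) - RT(congruent)
= 834 - 696
= 138 ms


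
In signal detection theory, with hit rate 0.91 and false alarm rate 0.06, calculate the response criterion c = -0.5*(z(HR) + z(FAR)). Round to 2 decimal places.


c = -0.5 * (z(HR) + z(FAR))
z(0.91) = 1.3408
z(0.06) = -1.5548
c = -0.5 * (1.3408 + -1.5548)
= -0.5 * -0.214
= 0.11


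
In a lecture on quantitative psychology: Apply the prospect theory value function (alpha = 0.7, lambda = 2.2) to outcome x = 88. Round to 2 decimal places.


Since x = 88 >= 0, use v(x) = x^0.7
88^0.7 = 22.9688
v(88) = 22.97


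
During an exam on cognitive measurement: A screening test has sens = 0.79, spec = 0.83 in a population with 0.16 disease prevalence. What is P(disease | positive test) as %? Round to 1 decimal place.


PPV = (sens * prev) / (sens * prev + (1-spec) * (1-prev))
Numerator = 0.79 * 0.16 = 0.1264
P(positive and no disease) = (1 - spec) * (1 - prev) = (1 - 0.83) * (1 - 0.16) = 0.1428
Denominator = 0.1264 + 0.1428 = 0.2692
PPV = 0.1264 / 0.2692 = 0.469539
As percentage = 47.0


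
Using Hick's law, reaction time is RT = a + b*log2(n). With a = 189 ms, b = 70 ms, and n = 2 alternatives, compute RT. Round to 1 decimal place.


RT = 189 + 70 * log2(2)
log2(2) = 1.0
RT = 189 + 70 * 1.0
= 189 + 70.0
= 259.0 ms


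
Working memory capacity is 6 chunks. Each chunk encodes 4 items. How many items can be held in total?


Total items = chunks * items_per_chunk
= 6 * 4
= 24


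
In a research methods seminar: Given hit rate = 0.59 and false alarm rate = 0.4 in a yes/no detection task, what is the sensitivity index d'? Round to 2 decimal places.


d' = z(HR) - z(FAR)
z(0.59) = 0.2275
z(0.4) = -0.2533
d' = 0.2275 - -0.2533
= 0.48


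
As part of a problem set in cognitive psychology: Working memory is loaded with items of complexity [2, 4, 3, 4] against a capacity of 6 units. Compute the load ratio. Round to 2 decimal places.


Total complexity = 2 + 4 + 3 + 4 = 13
Load = total / capacity = 13 / 6
= 2.17


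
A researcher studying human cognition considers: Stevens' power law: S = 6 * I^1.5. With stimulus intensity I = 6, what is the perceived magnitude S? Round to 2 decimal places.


S = 6 * 6^1.5
6^1.5 = 14.6969
S = 6 * 14.6969
= 88.18


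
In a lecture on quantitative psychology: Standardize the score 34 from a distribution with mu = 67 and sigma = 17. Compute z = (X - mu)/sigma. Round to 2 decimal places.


z = (X - mu) / sigma
= (34 - 67) / 17
= -33 / 17
= -1.94


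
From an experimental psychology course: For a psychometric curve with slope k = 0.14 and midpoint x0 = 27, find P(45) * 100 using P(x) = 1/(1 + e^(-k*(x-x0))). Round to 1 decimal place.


P(x) = 1/(1 + e^(-0.14*(45 - 27)))
Exponent = -0.14 * 18 = -2.52
e^(-2.52) = 0.08046
P = 1/(1 + 0.08046) = 0.925532
Percentage = 92.6


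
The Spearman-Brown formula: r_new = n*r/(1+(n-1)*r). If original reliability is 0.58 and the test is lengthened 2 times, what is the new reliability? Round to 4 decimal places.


r_new = n*r / (1 + (n-1)*r)
Numerator = 2 * 0.58 = 1.16
Denominator = 1 + 1 * 0.58 = 1.58
r_new = 1.16 / 1.58
= 0.7342


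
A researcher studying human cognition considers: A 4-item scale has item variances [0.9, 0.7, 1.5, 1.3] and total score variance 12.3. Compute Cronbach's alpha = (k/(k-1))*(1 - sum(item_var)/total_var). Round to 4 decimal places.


alpha = (k/(k-1)) * (1 - sum(s_i^2)/s_total^2)
sum(item variances) = 4.4
k/(k-1) = 4/3 = 1.333333
1 - 4.4/12.3 = 1 - 0.357724 = 0.642276
alpha = 1.333333 * 0.642276
= 0.8564


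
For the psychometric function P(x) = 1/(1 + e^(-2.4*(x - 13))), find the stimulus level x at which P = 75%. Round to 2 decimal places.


At P = 0.75: 0.75 = 1/(1 + e^(-k*(x-x0)))
Solving: e^(-k*(x-x0)) = 1/3
x = x0 + ln(3)/k
ln(3) = 1.0986
x = 13 + 1.0986/2.4
= 13 + 0.4578
= 13.46


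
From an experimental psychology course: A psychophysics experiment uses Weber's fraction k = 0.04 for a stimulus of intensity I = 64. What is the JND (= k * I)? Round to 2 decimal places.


JND = k * I
JND = 0.04 * 64
= 2.56


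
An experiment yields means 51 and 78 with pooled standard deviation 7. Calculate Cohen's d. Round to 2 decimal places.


Cohen's d = (M1 - M2) / S_pooled
= (51 - 78) / 7
= -27 / 7
= -3.86


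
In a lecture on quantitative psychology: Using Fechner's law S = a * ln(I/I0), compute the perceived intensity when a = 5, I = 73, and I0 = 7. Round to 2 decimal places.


S = 5 * ln(73/7)
I/I0 = 10.428571
ln(10.428571) = 2.3445
S = 5 * 2.3445
= 11.72


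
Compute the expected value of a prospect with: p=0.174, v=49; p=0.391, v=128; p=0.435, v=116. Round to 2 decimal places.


EU = sum(p_i * v_i)
0.174 * 49 = 8.526
0.391 * 128 = 50.048
0.435 * 116 = 50.46
EU = 8.526 + 50.048 + 50.46
= 109.03


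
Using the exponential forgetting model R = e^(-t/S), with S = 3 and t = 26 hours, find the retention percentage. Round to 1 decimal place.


R = e^(-t/S)
-t/S = -26/3 = -8.666667
R = e^(-8.666667) = 0.000172
Percentage = 0.000172 * 100
= 0.0


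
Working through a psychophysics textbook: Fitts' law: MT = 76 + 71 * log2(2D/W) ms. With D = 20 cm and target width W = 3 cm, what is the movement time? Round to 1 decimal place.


MT = 76 + 71 * log2(2*20/3)
2D/W = 13.333333
log2(13.333333) = 3.737
MT = 76 + 71 * 3.737
= 341.3 ms


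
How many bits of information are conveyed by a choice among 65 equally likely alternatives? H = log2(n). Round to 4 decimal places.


H = log2(n)
H = log2(65)
= 6.0224


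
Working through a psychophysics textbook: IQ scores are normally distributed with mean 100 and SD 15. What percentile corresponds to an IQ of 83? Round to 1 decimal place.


z = (IQ - mean) / SD
z = (83 - 100) / 15 = -1.1333
Percentile = Phi(-1.1333) * 100
Phi(-1.1333) = 0.128544
= 12.9


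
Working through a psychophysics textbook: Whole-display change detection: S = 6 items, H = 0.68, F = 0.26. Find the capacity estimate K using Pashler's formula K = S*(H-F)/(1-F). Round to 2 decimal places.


K = S * (H - F) / (1 - F)
H - F = 0.42
1 - F = 0.74
K = 6 * 0.42 / 0.74
= 3.41


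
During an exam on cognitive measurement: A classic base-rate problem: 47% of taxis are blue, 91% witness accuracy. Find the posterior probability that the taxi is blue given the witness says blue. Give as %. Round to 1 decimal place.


P(blue | says blue) = P(says blue | blue)*P(blue) / [P(says blue | blue)*P(blue) + P(says blue | not blue)*P(not blue)]
Numerator = 0.91 * 0.47 = 0.4277
False identification = 0.09 * 0.53 = 0.0477
P = 0.4277 / (0.4277 + 0.0477)
= 0.4277 / 0.4754
As percentage = 90.0


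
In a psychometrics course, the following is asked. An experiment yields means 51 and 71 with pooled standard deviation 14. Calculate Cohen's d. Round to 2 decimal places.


Cohen's d = (M1 - M2) / S_pooled
= (51 - 71) / 14
= -20 / 14
= -1.43


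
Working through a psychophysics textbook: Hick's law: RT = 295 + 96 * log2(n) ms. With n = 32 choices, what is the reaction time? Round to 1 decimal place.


RT = 295 + 96 * log2(32)
log2(32) = 5.0
RT = 295 + 96 * 5.0
= 295 + 480.0
= 775.0 ms


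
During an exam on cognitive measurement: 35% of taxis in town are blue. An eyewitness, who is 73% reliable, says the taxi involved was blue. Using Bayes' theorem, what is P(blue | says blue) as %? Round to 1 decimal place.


P(blue | says blue) = P(says blue | blue)*P(blue) / [P(says blue | blue)*P(blue) + P(says blue | not blue)*P(not blue)]
Numerator = 0.73 * 0.35 = 0.2555
False identification = 0.27 * 0.65 = 0.1755
P = 0.2555 / (0.2555 + 0.1755)
= 0.2555 / 0.431
As percentage = 59.3


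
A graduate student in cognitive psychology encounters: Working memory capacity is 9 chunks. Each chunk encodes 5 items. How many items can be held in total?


Total items = chunks * items_per_chunk
= 9 * 5
= 45
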